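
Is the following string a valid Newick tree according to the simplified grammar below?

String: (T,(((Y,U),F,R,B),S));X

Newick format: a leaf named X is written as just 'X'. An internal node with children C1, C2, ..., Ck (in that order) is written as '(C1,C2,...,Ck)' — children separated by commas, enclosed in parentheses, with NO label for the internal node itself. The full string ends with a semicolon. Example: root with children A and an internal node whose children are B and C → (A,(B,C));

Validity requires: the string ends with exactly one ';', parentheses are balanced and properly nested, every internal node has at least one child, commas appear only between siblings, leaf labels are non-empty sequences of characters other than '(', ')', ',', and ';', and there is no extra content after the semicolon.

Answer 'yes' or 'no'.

Input: (T,(((Y,U),F,R,B),S));X
Paren balance: 4 '(' vs 4 ')' OK
Ends with single ';': False
Full parse: FAILS (must end with ;)
Valid: False

Answer: no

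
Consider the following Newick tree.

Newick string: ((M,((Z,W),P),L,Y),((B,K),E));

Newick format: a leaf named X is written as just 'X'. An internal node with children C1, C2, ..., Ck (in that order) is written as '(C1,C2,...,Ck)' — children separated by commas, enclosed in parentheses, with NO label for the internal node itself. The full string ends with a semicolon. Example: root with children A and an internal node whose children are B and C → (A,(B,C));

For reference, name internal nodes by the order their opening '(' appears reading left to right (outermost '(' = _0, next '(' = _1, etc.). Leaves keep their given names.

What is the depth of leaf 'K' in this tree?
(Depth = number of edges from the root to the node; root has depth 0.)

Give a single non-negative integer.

Newick: ((M,((Z,W),P),L,Y),((B,K),E));
Naming internals by '(' encounter order: outermost '(' = _0, next = _1, ...
Query node: K
Path from root: _0 -> _4 -> _5 -> K
Depth of K: 3 (number of edges from root)

Answer: 3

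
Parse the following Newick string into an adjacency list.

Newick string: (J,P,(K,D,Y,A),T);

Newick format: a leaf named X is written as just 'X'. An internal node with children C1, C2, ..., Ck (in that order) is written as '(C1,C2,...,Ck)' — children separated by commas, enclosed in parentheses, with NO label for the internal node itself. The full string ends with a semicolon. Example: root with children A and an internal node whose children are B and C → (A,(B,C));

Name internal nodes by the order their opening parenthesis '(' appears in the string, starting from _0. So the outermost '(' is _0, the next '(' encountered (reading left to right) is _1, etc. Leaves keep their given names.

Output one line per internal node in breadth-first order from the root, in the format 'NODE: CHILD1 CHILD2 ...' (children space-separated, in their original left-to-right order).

Input: (J,P,(K,D,Y,A),T);
Scanning left-to-right, naming '(' by encounter order:
  pos 0: '(' -> open internal node _0 (depth 1)
  pos 5: '(' -> open internal node _1 (depth 2)
  pos 13: ')' -> close internal node _1 (now at depth 1)
  pos 16: ')' -> close internal node _0 (now at depth 0)
Total internal nodes: 2
BFS adjacency from root:
  _0: J P _1 T
  _1: K D Y A

Answer: _0: J P _1 T
_1: K D Y A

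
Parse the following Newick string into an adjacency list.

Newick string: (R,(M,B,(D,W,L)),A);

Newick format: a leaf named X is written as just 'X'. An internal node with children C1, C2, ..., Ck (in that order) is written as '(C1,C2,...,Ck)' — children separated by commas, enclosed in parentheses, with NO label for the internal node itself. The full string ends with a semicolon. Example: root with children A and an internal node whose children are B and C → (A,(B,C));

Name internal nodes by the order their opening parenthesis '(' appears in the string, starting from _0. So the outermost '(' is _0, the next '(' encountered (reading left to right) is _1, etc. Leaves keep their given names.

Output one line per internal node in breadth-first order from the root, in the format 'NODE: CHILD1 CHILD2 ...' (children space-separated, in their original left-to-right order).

Input: (R,(M,B,(D,W,L)),A);
Scanning left-to-right, naming '(' by encounter order:
  pos 0: '(' -> open internal node _0 (depth 1)
  pos 3: '(' -> open internal node _1 (depth 2)
  pos 8: '(' -> open internal node _2 (depth 3)
  pos 14: ')' -> close internal node _2 (now at depth 2)
  pos 15: ')' -> close internal node _1 (now at depth 1)
  pos 18: ')' -> close internal node _0 (now at depth 0)
Total internal nodes: 3
BFS adjacency from root:
  _0: R _1 A
  _1: M B _2
  _2: D W L

Answer: _0: R _1 A
_1: M B _2
_2: D W L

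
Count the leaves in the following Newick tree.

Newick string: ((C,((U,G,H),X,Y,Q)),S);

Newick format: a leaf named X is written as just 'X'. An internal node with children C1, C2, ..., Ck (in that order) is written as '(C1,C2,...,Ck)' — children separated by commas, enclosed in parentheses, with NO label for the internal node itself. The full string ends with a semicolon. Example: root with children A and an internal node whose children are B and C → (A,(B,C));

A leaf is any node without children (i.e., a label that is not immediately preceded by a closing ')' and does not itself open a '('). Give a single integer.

Newick: ((C,((U,G,H),X,Y,Q)),S);
Scan left-to-right; a leaf is any maximal label run not followed by '(':
  pos 2: leaf 'C' → count = 1
  pos 6: leaf 'U' → count = 2
  pos 8: leaf 'G' → count = 3
  pos 10: leaf 'H' → count = 4
  pos 13: leaf 'X' → count = 5
  pos 15: leaf 'Y' → count = 6
  pos 17: leaf 'Q' → count = 7
  pos 21: leaf 'S' → count = 8
Total leaves: 8

Answer: 8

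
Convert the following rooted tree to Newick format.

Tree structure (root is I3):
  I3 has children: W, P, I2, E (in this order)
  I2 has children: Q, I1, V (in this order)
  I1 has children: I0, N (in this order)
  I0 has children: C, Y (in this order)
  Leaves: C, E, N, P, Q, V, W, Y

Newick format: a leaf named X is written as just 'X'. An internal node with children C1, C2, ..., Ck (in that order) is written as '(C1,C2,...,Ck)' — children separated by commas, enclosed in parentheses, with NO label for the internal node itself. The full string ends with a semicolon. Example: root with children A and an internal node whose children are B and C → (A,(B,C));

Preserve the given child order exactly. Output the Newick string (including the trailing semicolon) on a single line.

internal I3 with children ['W', 'P', 'I2', 'E']
  leaf 'W' → 'W'
  leaf 'P' → 'P'
  internal I2 with children ['Q', 'I1', 'V']
    leaf 'Q' → 'Q'
    internal I1 with children ['I0', 'N']
      internal I0 with children ['C', 'Y']
        leaf 'C' → 'C'
        leaf 'Y' → 'Y'
      → '(C,Y)'
      leaf 'N' → 'N'
    → '((C,Y),N)'
    leaf 'V' → 'V'
  → '(Q,((C,Y),N),V)'
  leaf 'E' → 'E'
→ '(W,P,(Q,((C,Y),N),V),E)'
Final: (W,P,(Q,((C,Y),N),V),E);

Answer: (W,P,(Q,((C,Y),N),V),E);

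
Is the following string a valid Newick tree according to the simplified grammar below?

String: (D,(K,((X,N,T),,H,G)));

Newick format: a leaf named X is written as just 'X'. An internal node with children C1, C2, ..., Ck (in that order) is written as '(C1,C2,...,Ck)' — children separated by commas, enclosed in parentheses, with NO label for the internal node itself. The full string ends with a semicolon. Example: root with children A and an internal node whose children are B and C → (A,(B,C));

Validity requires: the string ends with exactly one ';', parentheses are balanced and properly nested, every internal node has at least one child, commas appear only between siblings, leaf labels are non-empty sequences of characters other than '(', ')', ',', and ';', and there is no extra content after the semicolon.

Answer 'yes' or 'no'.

Input: (D,(K,((X,N,T),,H,G)));
Paren balance: 4 '(' vs 4 ')' OK
Ends with single ';': True
Full parse: FAILS (empty leaf label at pos 15)
Valid: False

Answer: no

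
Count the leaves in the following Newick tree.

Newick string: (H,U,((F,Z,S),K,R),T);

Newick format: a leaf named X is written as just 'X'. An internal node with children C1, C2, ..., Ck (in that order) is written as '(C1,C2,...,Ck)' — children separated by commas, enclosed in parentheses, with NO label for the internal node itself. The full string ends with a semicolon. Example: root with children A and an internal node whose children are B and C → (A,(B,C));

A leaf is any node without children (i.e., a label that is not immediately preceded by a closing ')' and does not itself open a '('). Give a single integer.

Newick: (H,U,((F,Z,S),K,R),T);
Scan left-to-right; a leaf is any maximal label run not followed by '(':
  pos 1: leaf 'H' → count = 1
  pos 3: leaf 'U' → count = 2
  pos 7: leaf 'F' → count = 3
  pos 9: leaf 'Z' → count = 4
  pos 11: leaf 'S' → count = 5
  pos 14: leaf 'K' → count = 6
  pos 16: leaf 'R' → count = 7
  pos 19: leaf 'T' → count = 8
Total leaves: 8

Answer: 8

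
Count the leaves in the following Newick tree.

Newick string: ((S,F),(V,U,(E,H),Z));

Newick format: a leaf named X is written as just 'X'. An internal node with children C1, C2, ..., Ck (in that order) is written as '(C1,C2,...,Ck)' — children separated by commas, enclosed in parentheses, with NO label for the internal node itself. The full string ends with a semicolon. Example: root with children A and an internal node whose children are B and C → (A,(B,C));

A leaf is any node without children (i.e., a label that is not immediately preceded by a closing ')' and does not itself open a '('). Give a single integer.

Newick: ((S,F),(V,U,(E,H),Z));
Scan left-to-right; a leaf is any maximal label run not followed by '(':
  pos 2: leaf 'S' → count = 1
  pos 4: leaf 'F' → count = 2
  pos 8: leaf 'V' → count = 3
  pos 10: leaf 'U' → count = 4
  pos 13: leaf 'E' → count = 5
  pos 15: leaf 'H' → count = 6
  pos 18: leaf 'Z' → count = 7
Total leaves: 7

Answer: 7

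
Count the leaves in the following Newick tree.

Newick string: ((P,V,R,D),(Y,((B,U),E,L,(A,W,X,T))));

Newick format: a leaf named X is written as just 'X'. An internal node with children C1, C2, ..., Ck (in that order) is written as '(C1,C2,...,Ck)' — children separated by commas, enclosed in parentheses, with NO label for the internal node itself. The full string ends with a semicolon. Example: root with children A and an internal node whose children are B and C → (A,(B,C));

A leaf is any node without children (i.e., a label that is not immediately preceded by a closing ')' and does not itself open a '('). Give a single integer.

Newick: ((P,V,R,D),(Y,((B,U),E,L,(A,W,X,T))));
Scan left-to-right; a leaf is any maximal label run not followed by '(':
  pos 2: leaf 'P' → count = 1
  pos 4: leaf 'V' → count = 2
  pos 6: leaf 'R' → count = 3
  pos 8: leaf 'D' → count = 4
  pos 12: leaf 'Y' → count = 5
  pos 16: leaf 'B' → count = 6
  pos 18: leaf 'U' → count = 7
  pos 21: leaf 'E' → count = 8
  pos 23: leaf 'L' → count = 9
  pos 26: leaf 'A' → count = 10
  pos 28: leaf 'W' → count = 11
  pos 30: leaf 'X' → count = 12
  pos 32: leaf 'T' → count = 13
Total leaves: 13

Answer: 13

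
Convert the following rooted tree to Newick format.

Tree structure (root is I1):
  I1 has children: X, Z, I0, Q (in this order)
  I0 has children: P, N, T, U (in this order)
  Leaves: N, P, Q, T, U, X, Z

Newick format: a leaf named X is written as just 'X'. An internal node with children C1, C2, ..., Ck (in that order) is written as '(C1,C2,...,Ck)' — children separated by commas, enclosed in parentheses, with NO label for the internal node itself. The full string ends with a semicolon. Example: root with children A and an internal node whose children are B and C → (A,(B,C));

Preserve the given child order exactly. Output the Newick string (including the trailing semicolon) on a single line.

Answer: (X,Z,(P,N,T,U),Q);

Derivation:
internal I1 with children ['X', 'Z', 'I0', 'Q']
  leaf 'X' → 'X'
  leaf 'Z' → 'Z'
  internal I0 with children ['P', 'N', 'T', 'U']
    leaf 'P' → 'P'
    leaf 'N' → 'N'
    leaf 'T' → 'T'
    leaf 'U' → 'U'
  → '(P,N,T,U)'
  leaf 'Q' → 'Q'
→ '(X,Z,(P,N,T,U),Q)'
Final: (X,Z,(P,N,T,U),Q);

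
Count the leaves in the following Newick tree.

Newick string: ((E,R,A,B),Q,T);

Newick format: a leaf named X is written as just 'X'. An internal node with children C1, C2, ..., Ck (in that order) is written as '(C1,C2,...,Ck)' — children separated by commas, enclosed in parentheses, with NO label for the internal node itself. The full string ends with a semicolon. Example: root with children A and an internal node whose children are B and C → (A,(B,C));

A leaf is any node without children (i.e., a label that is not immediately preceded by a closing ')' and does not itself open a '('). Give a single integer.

Newick: ((E,R,A,B),Q,T);
Scan left-to-right; a leaf is any maximal label run not followed by '(':
  pos 2: leaf 'E' → count = 1
  pos 4: leaf 'R' → count = 2
  pos 6: leaf 'A' → count = 3
  pos 8: leaf 'B' → count = 4
  pos 11: leaf 'Q' → count = 5
  pos 13: leaf 'T' → count = 6
Total leaves: 6

Answer: 6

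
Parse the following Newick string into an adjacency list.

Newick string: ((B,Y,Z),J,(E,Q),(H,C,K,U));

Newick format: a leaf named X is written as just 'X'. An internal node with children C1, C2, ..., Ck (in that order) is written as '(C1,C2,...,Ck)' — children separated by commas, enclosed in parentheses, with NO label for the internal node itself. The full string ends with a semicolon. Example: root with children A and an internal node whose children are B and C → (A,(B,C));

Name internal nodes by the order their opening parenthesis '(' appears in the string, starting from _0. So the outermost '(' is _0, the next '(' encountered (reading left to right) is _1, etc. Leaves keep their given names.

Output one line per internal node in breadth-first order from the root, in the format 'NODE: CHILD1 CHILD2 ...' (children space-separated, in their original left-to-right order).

Answer: _0: _1 J _2 _3
_1: B Y Z
_2: E Q
_3: H C K U

Derivation:
Input: ((B,Y,Z),J,(E,Q),(H,C,K,U));
Scanning left-to-right, naming '(' by encounter order:
  pos 0: '(' -> open internal node _0 (depth 1)
  pos 1: '(' -> open internal node _1 (depth 2)
  pos 7: ')' -> close internal node _1 (now at depth 1)
  pos 11: '(' -> open internal node _2 (depth 2)
  pos 15: ')' -> close internal node _2 (now at depth 1)
  pos 17: '(' -> open internal node _3 (depth 2)
  pos 25: ')' -> close internal node _3 (now at depth 1)
  pos 26: ')' -> close internal node _0 (now at depth 0)
Total internal nodes: 4
BFS adjacency from root:
  _0: _1 J _2 _3
  _1: B Y Z
  _2: E Q
  _3: H C K U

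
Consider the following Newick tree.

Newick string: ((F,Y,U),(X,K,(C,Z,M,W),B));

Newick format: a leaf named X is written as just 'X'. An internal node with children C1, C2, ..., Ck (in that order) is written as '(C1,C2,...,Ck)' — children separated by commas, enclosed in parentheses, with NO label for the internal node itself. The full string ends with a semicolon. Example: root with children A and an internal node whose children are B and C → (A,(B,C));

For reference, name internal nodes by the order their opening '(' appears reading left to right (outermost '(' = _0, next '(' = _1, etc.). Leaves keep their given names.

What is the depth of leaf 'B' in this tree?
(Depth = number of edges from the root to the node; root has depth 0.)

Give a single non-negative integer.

Answer: 2

Derivation:
Newick: ((F,Y,U),(X,K,(C,Z,M,W),B));
Naming internals by '(' encounter order: outermost '(' = _0, next = _1, ...
Query node: B
Path from root: _0 -> _2 -> B
Depth of B: 2 (number of edges from root)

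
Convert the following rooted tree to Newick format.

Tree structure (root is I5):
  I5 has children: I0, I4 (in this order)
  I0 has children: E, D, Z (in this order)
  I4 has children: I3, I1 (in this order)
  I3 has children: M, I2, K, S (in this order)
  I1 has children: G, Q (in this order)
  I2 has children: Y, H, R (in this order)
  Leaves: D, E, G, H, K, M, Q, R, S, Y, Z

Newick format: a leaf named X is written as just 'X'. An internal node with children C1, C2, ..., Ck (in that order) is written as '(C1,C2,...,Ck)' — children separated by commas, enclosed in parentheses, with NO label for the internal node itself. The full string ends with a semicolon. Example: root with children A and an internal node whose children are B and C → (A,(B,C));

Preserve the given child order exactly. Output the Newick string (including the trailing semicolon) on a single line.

internal I5 with children ['I0', 'I4']
  internal I0 with children ['E', 'D', 'Z']
    leaf 'E' → 'E'
    leaf 'D' → 'D'
    leaf 'Z' → 'Z'
  → '(E,D,Z)'
  internal I4 with children ['I3', 'I1']
    internal I3 with children ['M', 'I2', 'K', 'S']
      leaf 'M' → 'M'
      internal I2 with children ['Y', 'H', 'R']
        leaf 'Y' → 'Y'
        leaf 'H' → 'H'
        leaf 'R' → 'R'
      → '(Y,H,R)'
      leaf 'K' → 'K'
      leaf 'S' → 'S'
    → '(M,(Y,H,R),K,S)'
    internal I1 with children ['G', 'Q']
      leaf 'G' → 'G'
      leaf 'Q' → 'Q'
    → '(G,Q)'
  → '((M,(Y,H,R),K,S),(G,Q))'
→ '((E,D,Z),((M,(Y,H,R),K,S),(G,Q)))'
Final: ((E,D,Z),((M,(Y,H,R),K,S),(G,Q)));

Answer: ((E,D,Z),((M,(Y,H,R),K,S),(G,Q)));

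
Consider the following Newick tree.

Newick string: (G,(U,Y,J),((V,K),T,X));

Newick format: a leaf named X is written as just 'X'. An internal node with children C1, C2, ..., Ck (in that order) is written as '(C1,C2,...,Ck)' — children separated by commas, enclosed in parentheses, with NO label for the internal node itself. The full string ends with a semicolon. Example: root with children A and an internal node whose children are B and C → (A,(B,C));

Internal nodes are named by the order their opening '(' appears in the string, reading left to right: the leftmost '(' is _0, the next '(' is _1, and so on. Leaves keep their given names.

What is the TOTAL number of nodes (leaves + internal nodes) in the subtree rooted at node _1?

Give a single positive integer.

Newick: (G,(U,Y,J),((V,K),T,X));
Locate _1: it is the '(' at position 3 (the 2nd '(' reading left to right).
Query: subtree rooted at _1
_1: subtree_size = 1 + 3
  U: subtree_size = 1 + 0
  Y: subtree_size = 1 + 0
  J: subtree_size = 1 + 0
Total subtree size of _1: 4

Answer: 4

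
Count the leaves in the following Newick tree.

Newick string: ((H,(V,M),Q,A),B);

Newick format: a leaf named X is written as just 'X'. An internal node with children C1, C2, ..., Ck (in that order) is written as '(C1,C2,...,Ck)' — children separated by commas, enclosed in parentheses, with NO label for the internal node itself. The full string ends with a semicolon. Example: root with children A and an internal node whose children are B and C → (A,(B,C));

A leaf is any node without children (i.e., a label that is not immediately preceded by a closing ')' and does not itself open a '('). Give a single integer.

Newick: ((H,(V,M),Q,A),B);
Scan left-to-right; a leaf is any maximal label run not followed by '(':
  pos 2: leaf 'H' → count = 1
  pos 5: leaf 'V' → count = 2
  pos 7: leaf 'M' → count = 3
  pos 10: leaf 'Q' → count = 4
  pos 12: leaf 'A' → count = 5
  pos 15: leaf 'B' → count = 6
Total leaves: 6

Answer: 6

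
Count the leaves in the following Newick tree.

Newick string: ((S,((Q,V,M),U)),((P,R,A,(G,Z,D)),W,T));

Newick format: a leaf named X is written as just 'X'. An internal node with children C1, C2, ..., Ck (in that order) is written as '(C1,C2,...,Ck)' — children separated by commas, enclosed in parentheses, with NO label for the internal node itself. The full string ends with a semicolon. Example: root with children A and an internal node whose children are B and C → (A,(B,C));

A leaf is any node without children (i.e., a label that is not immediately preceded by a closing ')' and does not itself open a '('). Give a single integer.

Answer: 13

Derivation:
Newick: ((S,((Q,V,M),U)),((P,R,A,(G,Z,D)),W,T));
Scan left-to-right; a leaf is any maximal label run not followed by '(':
  pos 2: leaf 'S' → count = 1
  pos 6: leaf 'Q' → count = 2
  pos 8: leaf 'V' → count = 3
  pos 10: leaf 'M' → count = 4
  pos 13: leaf 'U' → count = 5
  pos 19: leaf 'P' → count = 6
  pos 21: leaf 'R' → count = 7
  pos 23: leaf 'A' → count = 8
  pos 26: leaf 'G' → count = 9
  pos 28: leaf 'Z' → count = 10
  pos 30: leaf 'D' → count = 11
  pos 34: leaf 'W' → count = 12
  pos 36: leaf 'T' → count = 13
Total leaves: 13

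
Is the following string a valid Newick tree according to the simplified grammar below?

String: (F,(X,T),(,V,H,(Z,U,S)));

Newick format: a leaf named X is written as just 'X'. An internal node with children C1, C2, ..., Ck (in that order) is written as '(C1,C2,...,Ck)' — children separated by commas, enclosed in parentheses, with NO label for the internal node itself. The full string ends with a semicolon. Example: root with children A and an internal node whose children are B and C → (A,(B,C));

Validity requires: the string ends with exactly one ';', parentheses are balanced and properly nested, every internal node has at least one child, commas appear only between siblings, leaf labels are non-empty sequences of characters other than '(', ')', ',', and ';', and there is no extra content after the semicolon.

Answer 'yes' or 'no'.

Input: (F,(X,T),(,V,H,(Z,U,S)));
Paren balance: 4 '(' vs 4 ')' OK
Ends with single ';': True
Full parse: FAILS (empty leaf label at pos 10)
Valid: False

Answer: no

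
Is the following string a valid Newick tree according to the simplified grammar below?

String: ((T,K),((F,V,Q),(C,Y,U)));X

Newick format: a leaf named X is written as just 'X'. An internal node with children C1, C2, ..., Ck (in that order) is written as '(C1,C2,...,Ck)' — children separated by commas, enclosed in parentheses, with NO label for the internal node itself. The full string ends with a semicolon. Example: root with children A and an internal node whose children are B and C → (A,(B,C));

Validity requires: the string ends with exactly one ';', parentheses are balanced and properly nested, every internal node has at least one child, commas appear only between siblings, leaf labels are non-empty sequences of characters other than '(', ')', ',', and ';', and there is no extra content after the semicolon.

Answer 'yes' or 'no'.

Input: ((T,K),((F,V,Q),(C,Y,U)));X
Paren balance: 5 '(' vs 5 ')' OK
Ends with single ';': False
Full parse: FAILS (must end with ;)
Valid: False

Answer: no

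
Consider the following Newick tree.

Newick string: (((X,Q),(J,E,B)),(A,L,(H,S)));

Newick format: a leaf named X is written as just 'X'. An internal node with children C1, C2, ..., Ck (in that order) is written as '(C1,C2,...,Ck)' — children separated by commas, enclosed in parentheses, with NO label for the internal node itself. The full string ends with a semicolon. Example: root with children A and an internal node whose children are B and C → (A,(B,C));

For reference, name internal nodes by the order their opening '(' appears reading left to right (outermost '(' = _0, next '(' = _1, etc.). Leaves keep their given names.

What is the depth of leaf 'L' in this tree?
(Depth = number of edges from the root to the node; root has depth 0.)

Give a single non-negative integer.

Answer: 2

Derivation:
Newick: (((X,Q),(J,E,B)),(A,L,(H,S)));
Naming internals by '(' encounter order: outermost '(' = _0, next = _1, ...
Query node: L
Path from root: _0 -> _4 -> L
Depth of L: 2 (number of edges from root)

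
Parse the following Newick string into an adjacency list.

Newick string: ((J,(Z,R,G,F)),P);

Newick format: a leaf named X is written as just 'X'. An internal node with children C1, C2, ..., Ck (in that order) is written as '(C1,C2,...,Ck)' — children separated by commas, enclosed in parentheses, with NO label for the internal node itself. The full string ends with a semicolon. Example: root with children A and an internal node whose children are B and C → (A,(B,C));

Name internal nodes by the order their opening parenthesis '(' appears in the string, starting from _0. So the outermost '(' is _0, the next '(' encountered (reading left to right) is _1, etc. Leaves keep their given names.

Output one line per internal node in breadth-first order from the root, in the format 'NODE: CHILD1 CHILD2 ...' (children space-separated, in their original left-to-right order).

Answer: _0: _1 P
_1: J _2
_2: Z R G F

Derivation:
Input: ((J,(Z,R,G,F)),P);
Scanning left-to-right, naming '(' by encounter order:
  pos 0: '(' -> open internal node _0 (depth 1)
  pos 1: '(' -> open internal node _1 (depth 2)
  pos 4: '(' -> open internal node _2 (depth 3)
  pos 12: ')' -> close internal node _2 (now at depth 2)
  pos 13: ')' -> close internal node _1 (now at depth 1)
  pos 16: ')' -> close internal node _0 (now at depth 0)
Total internal nodes: 3
BFS adjacency from root:
  _0: _1 P
  _1: J _2
  _2: Z R G F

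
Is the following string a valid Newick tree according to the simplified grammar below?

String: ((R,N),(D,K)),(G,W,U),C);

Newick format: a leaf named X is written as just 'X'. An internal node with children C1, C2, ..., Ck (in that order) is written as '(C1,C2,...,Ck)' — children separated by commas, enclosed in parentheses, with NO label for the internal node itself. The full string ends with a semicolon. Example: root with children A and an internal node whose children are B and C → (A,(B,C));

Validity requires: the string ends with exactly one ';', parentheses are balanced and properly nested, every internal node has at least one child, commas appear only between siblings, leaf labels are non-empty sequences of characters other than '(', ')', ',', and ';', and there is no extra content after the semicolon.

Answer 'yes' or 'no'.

Answer: no

Derivation:
Input: ((R,N),(D,K)),(G,W,U),C);
Paren balance: 4 '(' vs 5 ')' MISMATCH
Ends with single ';': True
Full parse: FAILS (extra content after tree at pos 13)
Valid: False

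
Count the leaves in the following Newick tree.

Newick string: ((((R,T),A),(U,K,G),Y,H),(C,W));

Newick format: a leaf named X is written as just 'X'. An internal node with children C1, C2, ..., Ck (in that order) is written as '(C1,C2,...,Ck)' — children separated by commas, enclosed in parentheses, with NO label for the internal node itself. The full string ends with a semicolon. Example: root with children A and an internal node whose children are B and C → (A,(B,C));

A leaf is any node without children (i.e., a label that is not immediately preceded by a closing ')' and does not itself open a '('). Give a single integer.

Newick: ((((R,T),A),(U,K,G),Y,H),(C,W));
Scan left-to-right; a leaf is any maximal label run not followed by '(':
  pos 4: leaf 'R' → count = 1
  pos 6: leaf 'T' → count = 2
  pos 9: leaf 'A' → count = 3
  pos 13: leaf 'U' → count = 4
  pos 15: leaf 'K' → count = 5
  pos 17: leaf 'G' → count = 6
  pos 20: leaf 'Y' → count = 7
  pos 22: leaf 'H' → count = 8
  pos 26: leaf 'C' → count = 9
  pos 28: leaf 'W' → count = 10
Total leaves: 10

Answer: 10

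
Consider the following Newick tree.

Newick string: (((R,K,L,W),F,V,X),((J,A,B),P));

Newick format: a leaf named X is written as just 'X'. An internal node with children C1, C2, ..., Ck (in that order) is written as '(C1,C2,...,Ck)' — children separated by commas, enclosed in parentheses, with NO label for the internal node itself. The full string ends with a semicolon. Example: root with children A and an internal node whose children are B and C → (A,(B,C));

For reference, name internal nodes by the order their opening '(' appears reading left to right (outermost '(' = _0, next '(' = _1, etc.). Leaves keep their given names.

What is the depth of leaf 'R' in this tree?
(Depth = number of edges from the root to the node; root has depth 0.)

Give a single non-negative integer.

Answer: 3

Derivation:
Newick: (((R,K,L,W),F,V,X),((J,A,B),P));
Naming internals by '(' encounter order: outermost '(' = _0, next = _1, ...
Query node: R
Path from root: _0 -> _1 -> _2 -> R
Depth of R: 3 (number of edges from root)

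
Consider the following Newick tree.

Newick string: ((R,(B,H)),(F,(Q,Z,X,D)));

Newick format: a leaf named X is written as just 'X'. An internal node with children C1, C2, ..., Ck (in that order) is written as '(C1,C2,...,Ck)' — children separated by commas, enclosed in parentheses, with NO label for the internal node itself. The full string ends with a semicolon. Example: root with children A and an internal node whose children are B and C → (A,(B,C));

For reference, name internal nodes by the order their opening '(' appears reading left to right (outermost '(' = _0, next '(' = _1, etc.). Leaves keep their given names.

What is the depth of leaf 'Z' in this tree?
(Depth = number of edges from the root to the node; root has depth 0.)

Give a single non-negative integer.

Newick: ((R,(B,H)),(F,(Q,Z,X,D)));
Naming internals by '(' encounter order: outermost '(' = _0, next = _1, ...
Query node: Z
Path from root: _0 -> _3 -> _4 -> Z
Depth of Z: 3 (number of edges from root)

Answer: 3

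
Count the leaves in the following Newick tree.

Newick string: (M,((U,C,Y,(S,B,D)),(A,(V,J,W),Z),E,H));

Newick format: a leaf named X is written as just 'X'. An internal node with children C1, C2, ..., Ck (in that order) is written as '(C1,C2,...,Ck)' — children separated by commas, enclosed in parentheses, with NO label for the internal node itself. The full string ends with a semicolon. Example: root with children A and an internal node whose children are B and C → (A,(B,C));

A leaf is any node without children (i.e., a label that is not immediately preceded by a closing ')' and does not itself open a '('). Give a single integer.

Answer: 14

Derivation:
Newick: (M,((U,C,Y,(S,B,D)),(A,(V,J,W),Z),E,H));
Scan left-to-right; a leaf is any maximal label run not followed by '(':
  pos 1: leaf 'M' → count = 1
  pos 5: leaf 'U' → count = 2
  pos 7: leaf 'C' → count = 3
  pos 9: leaf 'Y' → count = 4
  pos 12: leaf 'S' → count = 5
  pos 14: leaf 'B' → count = 6
  pos 16: leaf 'D' → count = 7
  pos 21: leaf 'A' → count = 8
  pos 24: leaf 'V' → count = 9
  pos 26: leaf 'J' → count = 10
  pos 28: leaf 'W' → count = 11
  pos 31: leaf 'Z' → count = 12
  pos 34: leaf 'E' → count = 13
  pos 36: leaf 'H' → count = 14
Total leaves: 14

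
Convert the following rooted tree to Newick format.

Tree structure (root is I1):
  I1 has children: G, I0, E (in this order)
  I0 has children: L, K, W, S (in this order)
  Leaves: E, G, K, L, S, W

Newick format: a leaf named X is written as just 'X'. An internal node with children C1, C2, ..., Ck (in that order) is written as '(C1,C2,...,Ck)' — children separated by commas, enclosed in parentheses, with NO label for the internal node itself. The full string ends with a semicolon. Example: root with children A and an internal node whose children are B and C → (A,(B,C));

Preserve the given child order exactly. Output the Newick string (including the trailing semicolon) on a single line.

internal I1 with children ['G', 'I0', 'E']
  leaf 'G' → 'G'
  internal I0 with children ['L', 'K', 'W', 'S']
    leaf 'L' → 'L'
    leaf 'K' → 'K'
    leaf 'W' → 'W'
    leaf 'S' → 'S'
  → '(L,K,W,S)'
  leaf 'E' → 'E'
→ '(G,(L,K,W,S),E)'
Final: (G,(L,K,W,S),E);

Answer: (G,(L,K,W,S),E);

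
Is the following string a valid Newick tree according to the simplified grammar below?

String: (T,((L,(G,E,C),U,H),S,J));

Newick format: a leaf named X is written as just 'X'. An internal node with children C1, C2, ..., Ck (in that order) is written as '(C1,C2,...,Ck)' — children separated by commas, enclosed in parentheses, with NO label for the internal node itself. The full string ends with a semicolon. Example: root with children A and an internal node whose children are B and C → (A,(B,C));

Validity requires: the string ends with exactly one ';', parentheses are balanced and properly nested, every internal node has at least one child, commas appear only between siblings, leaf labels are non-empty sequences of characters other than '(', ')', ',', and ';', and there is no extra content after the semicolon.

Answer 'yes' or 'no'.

Answer: yes

Derivation:
Input: (T,((L,(G,E,C),U,H),S,J));
Paren balance: 4 '(' vs 4 ')' OK
Ends with single ';': True
Full parse: OK
Valid: True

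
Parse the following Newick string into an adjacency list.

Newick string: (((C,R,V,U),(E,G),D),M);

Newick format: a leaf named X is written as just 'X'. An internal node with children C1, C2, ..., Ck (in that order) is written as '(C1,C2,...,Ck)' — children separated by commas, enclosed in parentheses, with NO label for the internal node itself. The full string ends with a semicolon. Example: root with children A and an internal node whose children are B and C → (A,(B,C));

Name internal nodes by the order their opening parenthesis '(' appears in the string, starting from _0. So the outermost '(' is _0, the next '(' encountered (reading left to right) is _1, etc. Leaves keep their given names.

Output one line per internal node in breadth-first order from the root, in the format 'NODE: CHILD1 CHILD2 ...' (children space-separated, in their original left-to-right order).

Input: (((C,R,V,U),(E,G),D),M);
Scanning left-to-right, naming '(' by encounter order:
  pos 0: '(' -> open internal node _0 (depth 1)
  pos 1: '(' -> open internal node _1 (depth 2)
  pos 2: '(' -> open internal node _2 (depth 3)
  pos 10: ')' -> close internal node _2 (now at depth 2)
  pos 12: '(' -> open internal node _3 (depth 3)
  pos 16: ')' -> close internal node _3 (now at depth 2)
  pos 19: ')' -> close internal node _1 (now at depth 1)
  pos 22: ')' -> close internal node _0 (now at depth 0)
Total internal nodes: 4
BFS adjacency from root:
  _0: _1 M
  _1: _2 _3 D
  _2: C R V U
  _3: E G

Answer: _0: _1 M
_1: _2 _3 D
_2: C R V U
_3: E G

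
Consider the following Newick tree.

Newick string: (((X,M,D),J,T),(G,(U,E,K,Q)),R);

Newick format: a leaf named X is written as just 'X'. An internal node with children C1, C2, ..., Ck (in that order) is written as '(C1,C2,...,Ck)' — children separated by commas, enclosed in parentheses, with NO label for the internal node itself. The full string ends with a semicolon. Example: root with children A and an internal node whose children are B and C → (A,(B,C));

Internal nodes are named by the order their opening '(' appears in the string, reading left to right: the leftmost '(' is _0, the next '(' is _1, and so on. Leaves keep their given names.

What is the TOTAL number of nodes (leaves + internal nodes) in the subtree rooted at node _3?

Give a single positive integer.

Answer: 7

Derivation:
Newick: (((X,M,D),J,T),(G,(U,E,K,Q)),R);
Locate _3: it is the '(' at position 15 (the 4th '(' reading left to right).
Query: subtree rooted at _3
_3: subtree_size = 1 + 6
  G: subtree_size = 1 + 0
  _4: subtree_size = 1 + 4
    U: subtree_size = 1 + 0
    E: subtree_size = 1 + 0
    K: subtree_size = 1 + 0
    Q: subtree_size = 1 + 0
Total subtree size of _3: 7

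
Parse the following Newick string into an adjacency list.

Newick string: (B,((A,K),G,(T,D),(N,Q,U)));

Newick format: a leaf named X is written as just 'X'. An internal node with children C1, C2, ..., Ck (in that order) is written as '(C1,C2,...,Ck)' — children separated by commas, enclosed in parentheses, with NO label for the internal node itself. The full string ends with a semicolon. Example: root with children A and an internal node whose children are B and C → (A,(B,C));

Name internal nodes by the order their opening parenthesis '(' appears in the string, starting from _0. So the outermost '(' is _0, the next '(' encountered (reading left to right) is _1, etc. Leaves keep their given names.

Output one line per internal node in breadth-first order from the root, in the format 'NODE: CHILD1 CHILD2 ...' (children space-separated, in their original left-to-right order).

Answer: _0: B _1
_1: _2 G _3 _4
_2: A K
_3: T D
_4: N Q U

Derivation:
Input: (B,((A,K),G,(T,D),(N,Q,U)));
Scanning left-to-right, naming '(' by encounter order:
  pos 0: '(' -> open internal node _0 (depth 1)
  pos 3: '(' -> open internal node _1 (depth 2)
  pos 4: '(' -> open internal node _2 (depth 3)
  pos 8: ')' -> close internal node _2 (now at depth 2)
  pos 12: '(' -> open internal node _3 (depth 3)
  pos 16: ')' -> close internal node _3 (now at depth 2)
  pos 18: '(' -> open internal node _4 (depth 3)
  pos 24: ')' -> close internal node _4 (now at depth 2)
  pos 25: ')' -> close internal node _1 (now at depth 1)
  pos 26: ')' -> close internal node _0 (now at depth 0)
Total internal nodes: 5
BFS adjacency from root:
  _0: B _1
  _1: _2 G _3 _4
  _2: A K
  _3: T D
  _4: N Q U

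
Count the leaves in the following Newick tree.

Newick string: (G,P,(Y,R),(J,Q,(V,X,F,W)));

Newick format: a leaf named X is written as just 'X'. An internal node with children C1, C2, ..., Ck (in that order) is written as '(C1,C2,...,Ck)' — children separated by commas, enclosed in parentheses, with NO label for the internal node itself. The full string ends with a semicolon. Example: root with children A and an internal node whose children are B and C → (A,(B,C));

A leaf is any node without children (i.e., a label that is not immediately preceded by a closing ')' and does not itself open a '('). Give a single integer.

Answer: 10

Derivation:
Newick: (G,P,(Y,R),(J,Q,(V,X,F,W)));
Scan left-to-right; a leaf is any maximal label run not followed by '(':
  pos 1: leaf 'G' → count = 1
  pos 3: leaf 'P' → count = 2
  pos 6: leaf 'Y' → count = 3
  pos 8: leaf 'R' → count = 4
  pos 12: leaf 'J' → count = 5
  pos 14: leaf 'Q' → count = 6
  pos 17: leaf 'V' → count = 7
  pos 19: leaf 'X' → count = 8
  pos 21: leaf 'F' → count = 9
  pos 23: leaf 'W' → count = 10
Total leaves: 10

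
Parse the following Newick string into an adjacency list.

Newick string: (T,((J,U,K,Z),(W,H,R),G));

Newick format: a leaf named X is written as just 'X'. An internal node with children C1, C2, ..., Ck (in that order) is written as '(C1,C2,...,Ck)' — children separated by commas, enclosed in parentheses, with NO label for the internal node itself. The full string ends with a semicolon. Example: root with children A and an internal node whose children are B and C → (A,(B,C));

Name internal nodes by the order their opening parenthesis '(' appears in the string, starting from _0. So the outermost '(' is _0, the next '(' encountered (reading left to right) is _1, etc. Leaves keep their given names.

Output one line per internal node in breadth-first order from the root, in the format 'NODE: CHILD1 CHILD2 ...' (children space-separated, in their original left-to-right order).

Input: (T,((J,U,K,Z),(W,H,R),G));
Scanning left-to-right, naming '(' by encounter order:
  pos 0: '(' -> open internal node _0 (depth 1)
  pos 3: '(' -> open internal node _1 (depth 2)
  pos 4: '(' -> open internal node _2 (depth 3)
  pos 12: ')' -> close internal node _2 (now at depth 2)
  pos 14: '(' -> open internal node _3 (depth 3)
  pos 20: ')' -> close internal node _3 (now at depth 2)
  pos 23: ')' -> close internal node _1 (now at depth 1)
  pos 24: ')' -> close internal node _0 (now at depth 0)
Total internal nodes: 4
BFS adjacency from root:
  _0: T _1
  _1: _2 _3 G
  _2: J U K Z
  _3: W H R

Answer: _0: T _1
_1: _2 _3 G
_2: J U K Z
_3: W H R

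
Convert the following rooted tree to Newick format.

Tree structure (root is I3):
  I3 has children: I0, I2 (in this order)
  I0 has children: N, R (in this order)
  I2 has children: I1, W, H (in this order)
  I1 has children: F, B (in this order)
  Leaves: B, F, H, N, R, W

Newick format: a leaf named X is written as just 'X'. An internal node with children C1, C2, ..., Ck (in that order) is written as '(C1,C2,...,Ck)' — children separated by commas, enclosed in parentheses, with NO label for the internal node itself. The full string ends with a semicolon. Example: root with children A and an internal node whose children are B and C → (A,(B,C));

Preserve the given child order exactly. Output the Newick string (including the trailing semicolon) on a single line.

Answer: ((N,R),((F,B),W,H));

Derivation:
internal I3 with children ['I0', 'I2']
  internal I0 with children ['N', 'R']
    leaf 'N' → 'N'
    leaf 'R' → 'R'
  → '(N,R)'
  internal I2 with children ['I1', 'W', 'H']
    internal I1 with children ['F', 'B']
      leaf 'F' → 'F'
      leaf 'B' → 'B'
    → '(F,B)'
    leaf 'W' → 'W'
    leaf 'H' → 'H'
  → '((F,B),W,H)'
→ '((N,R),((F,B),W,H))'
Final: ((N,R),((F,B),W,H));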